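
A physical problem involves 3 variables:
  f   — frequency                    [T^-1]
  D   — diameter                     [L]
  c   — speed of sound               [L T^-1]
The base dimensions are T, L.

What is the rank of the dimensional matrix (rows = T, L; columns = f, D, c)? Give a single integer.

2

Write exponents as rows T,L / cols f,D,c:
  T: [-1  0 -1]
  L: [ 0  1  1]
RREF → pivots at {f,D} ⇒ r = 2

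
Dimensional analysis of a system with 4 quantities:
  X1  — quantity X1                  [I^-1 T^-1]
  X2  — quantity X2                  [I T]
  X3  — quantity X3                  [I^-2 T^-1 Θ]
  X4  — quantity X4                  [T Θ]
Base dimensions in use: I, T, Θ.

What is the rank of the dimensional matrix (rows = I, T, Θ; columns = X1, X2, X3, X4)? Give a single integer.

Exponent matrix [I,T,Θ] × [X1,X2,X3,X4]:
  I: [-1  1 -2  0]
  T: [-1  1 -1  1]
  Θ: [ 0  0  1  1]
Echelon form has 2 nonzero rows (pivots: X1,X3)

2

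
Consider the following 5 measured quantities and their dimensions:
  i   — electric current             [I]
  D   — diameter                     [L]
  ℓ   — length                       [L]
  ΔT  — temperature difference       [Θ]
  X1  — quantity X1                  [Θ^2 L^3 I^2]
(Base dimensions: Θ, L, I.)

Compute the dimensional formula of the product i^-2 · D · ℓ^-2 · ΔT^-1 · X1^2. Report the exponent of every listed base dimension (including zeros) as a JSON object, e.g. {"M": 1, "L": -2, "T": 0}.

Exponent matrix [Θ,L,I] × [i,D,ℓ,ΔT,X1]:
  Θ: [ 0  0  0  1  2]
  L: [ 0  1  1  0  3]
  I: [ 1  0  0  0  2]
  [Θ]: (-2)·0+(1)·0+(-2)·0+(-1)·1+(2)·2 = 3
  [L]: (-2)·0+(1)·1+(-2)·1+(-1)·0+(2)·3 = 5
  [I]: (-2)·1+(1)·0+(-2)·0+(-1)·0+(2)·2 = 2
⇒ Θ^3 L^5 I^2

{"Θ": 3, "L": 5, "I": 2}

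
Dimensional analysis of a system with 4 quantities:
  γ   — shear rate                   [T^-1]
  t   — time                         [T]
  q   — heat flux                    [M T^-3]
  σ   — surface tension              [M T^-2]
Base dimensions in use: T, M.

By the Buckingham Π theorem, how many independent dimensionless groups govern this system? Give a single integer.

2

Exponent matrix [T,M] × [γ,t,q,σ]:
  T: [-1  1 -3 -2]
  M: [ 0  0  1  1]
RREF → pivots at {γ,q} ⇒ r = 2
Π count = n − r = 4 − 2 = 2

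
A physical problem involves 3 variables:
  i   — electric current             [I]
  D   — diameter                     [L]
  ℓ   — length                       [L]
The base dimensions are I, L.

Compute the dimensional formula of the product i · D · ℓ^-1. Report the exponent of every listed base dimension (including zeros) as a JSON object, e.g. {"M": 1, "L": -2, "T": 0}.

{"I": 1, "L": 0}

Write exponents as rows I,L / cols i,D,ℓ:
  I: [ 1  0  0]
  L: [ 0  1  1]
  [I]: (1)·1+(1)·0+(-1)·0 = 1
  [L]: (1)·0+(1)·1+(-1)·1 = 0
⇒ I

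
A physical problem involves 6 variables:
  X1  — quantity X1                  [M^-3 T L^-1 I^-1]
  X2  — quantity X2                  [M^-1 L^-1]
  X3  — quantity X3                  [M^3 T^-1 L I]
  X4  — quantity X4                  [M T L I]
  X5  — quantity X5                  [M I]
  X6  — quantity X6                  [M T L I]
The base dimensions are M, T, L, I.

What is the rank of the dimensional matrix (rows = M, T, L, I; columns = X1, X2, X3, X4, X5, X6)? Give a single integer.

Dimensional matrix (M×T×L×I by X1×X2×X3×X4×X5×X6):
  M: [-3 -1  3  1  1  1]
  T: [ 1  0 -1  1  0  1]
  L: [-1 -1  1  1  0  1]
  I: [-1  0  1  1  1  1]
Row reduction gives pivot columns X1,X2,X4; rank = 3

3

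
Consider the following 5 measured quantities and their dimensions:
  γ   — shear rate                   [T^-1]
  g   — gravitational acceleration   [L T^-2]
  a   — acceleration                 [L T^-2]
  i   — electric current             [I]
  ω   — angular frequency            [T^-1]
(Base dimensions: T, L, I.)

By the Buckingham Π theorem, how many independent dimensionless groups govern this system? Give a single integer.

Exponent matrix [T,L,I] × [γ,g,a,i,ω]:
  T: [-1 -2 -2  0 -1]
  L: [ 0  1  1  0  0]
  I: [ 0  0  0  1  0]
Row reduction gives pivot columns γ,g,i; rank = 3
n=5, r=3 ⇒ 2 dimensionless groups

2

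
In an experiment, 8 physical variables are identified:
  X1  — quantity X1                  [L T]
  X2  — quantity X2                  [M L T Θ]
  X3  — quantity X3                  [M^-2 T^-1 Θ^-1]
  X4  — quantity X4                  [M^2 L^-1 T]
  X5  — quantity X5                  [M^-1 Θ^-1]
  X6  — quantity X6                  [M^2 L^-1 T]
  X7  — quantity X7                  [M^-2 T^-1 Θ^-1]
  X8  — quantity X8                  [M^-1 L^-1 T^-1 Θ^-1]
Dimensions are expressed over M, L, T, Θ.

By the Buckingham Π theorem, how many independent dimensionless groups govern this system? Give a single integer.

5

Dimensional matrix (M×L×T×Θ by X1×X2×X3×X4×X5×X6×X7×X8):
  M: [ 0  1 -2  2 -1  2 -2 -1]
  L: [ 1  1  0 -1  0 -1  0 -1]
  T: [ 1  1 -1  1  0  1 -1 -1]
  Θ: [ 0  1 -1  0 -1  0 -1 -1]
Row reduction gives pivot columns X1,X2,X3; rank = 3
8 vars − rank 3 = 5 Π groups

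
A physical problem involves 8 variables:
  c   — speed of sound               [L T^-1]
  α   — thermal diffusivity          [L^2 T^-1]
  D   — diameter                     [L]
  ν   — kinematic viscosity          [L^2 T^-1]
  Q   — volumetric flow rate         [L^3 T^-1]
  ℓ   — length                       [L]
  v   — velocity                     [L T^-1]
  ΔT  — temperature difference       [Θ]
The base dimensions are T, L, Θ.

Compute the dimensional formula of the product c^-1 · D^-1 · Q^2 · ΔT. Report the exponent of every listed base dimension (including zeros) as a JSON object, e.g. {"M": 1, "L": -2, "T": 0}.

{"T": -1, "L": 4, "Θ": 1}

Dimensional matrix (T×L×Θ by c×α×D×ν×Q×ℓ×v×ΔT):
  T: [-1 -1  0 -1 -1  0 -1  0]
  L: [ 1  2  1  2  3  1  1  0]
  Θ: [ 0  0  0  0  0  0  0  1]
  [T]: (-1)·-1+(-1)·0+(2)·-1+(1)·0 = -1
  [L]: (-1)·1+(-1)·1+(2)·3+(1)·0 = 4
  [Θ]: (-1)·0+(-1)·0+(2)·0+(1)·1 = 1
⇒ T^-1 L^4 Θ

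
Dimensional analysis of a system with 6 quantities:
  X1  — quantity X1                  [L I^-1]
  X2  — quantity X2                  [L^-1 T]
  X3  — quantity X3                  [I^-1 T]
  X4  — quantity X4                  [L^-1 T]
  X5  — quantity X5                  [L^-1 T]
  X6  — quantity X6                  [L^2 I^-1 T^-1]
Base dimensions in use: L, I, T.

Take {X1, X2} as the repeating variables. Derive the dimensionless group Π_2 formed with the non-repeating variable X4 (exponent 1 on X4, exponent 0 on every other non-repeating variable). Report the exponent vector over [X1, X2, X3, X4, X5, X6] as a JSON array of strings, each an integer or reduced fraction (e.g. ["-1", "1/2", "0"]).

Exponent matrix [L,I,T] × [X1,X2,X3,X4,X5,X6]:
  L: [ 1 -1  0 -1 -1  2]
  I: [-1  0 -1  0  0 -1]
  T: [ 0  1  1  1  1 -1]
Row reduction gives pivot columns X1,X2; rank = 2
Repeat: X1,X2; free: X3,X4,X5,X6
RREF:
  r0: [   1    0    1    0    0    1]
  r1: [   0    1    1    1    1   -1]
  r2: [   0    0    0    0    0    0]
Fix exponent of X4 at 1, X3 at 0, X5 at 0, X6 at 0; solve each RREF row for its pivot's exponent:
  r0: exp(X1) + (0)·1 = 0 ⇒ exp(X1) = 0
  r1: exp(X2) + (1)·1 = 0 ⇒ exp(X2) = -1
Π_2 = X2^-1 · X4

["0", "-1", "0", "1", "0", "0"]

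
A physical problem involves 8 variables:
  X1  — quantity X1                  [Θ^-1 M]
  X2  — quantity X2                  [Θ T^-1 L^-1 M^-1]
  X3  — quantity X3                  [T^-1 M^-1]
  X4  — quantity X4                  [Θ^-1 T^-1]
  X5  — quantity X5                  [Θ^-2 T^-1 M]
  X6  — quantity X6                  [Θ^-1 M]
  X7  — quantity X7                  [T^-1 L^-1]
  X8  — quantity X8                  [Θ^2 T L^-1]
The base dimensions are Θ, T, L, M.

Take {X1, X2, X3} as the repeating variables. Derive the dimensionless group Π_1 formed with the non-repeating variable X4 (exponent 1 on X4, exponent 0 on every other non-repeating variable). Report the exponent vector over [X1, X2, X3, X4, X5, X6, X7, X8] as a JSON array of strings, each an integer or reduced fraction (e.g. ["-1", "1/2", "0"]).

Exponent matrix [Θ,T,L,M] × [X1,X2,X3,X4,X5,X6,X7,X8]:
  Θ: [-1  1  0 -1 -2 -1  0  2]
  T: [ 0 -1 -1 -1 -1  0 -1  1]
  L: [ 0 -1  0  0  0  0 -1 -1]
  M: [ 1 -1 -1  0  1  1  0  0]
Row reduction gives pivot columns X1,X2,X3; rank = 3
Pivot set = {X1,X2,X3}, free = {X4,X5,X6,X7,X8}
RREF:
  r0: [   1    0    0    1    2    1    1   -1]
  r1: [   0    1    0    0    0    0    1    1]
  r2: [   0    0    1    1    1    0    0   -2]
  r3: [   0    0    0    0    0    0    0    0]
Fix exponent of X4 at 1, X5 at 0, X6 at 0, X7 at 0, X8 at 0; solve each RREF row for its pivot's exponent:
  r0: exp(X1) + (1)·1 = 0 ⇒ exp(X1) = -1
  r1: exp(X2) + (0)·1 = 0 ⇒ exp(X2) = 0
  r2: exp(X3) + (1)·1 = 0 ⇒ exp(X3) = -1
Π_1 = X1^-1 · X3^-1 · X4

["-1", "0", "-1", "1", "0", "0", "0", "0"]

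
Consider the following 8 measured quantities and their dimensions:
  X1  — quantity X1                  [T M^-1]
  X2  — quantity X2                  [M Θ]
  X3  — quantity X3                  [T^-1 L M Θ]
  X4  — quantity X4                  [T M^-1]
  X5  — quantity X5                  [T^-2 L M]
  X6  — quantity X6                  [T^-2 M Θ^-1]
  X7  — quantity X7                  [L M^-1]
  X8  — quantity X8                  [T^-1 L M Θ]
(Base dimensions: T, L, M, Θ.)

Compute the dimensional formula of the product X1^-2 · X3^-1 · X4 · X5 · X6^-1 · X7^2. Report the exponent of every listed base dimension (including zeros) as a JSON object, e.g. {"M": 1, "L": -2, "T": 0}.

Write exponents as rows T,L,M,Θ / cols X1,X2,X3,X4,X5,X6,X7,X8:
  T: [ 1  0 -1  1 -2 -2  0 -1]
  L: [ 0  0  1  0  1  0  1  1]
  M: [-1  1  1 -1  1  1 -1  1]
  Θ: [ 0  1  1  0  0 -1  0  1]
  [T]: (-2)·1+(-1)·-1+(1)·1+(1)·-2+(-1)·-2+(2)·0 = 0
  [L]: (-2)·0+(-1)·1+(1)·0+(1)·1+(-1)·0+(2)·1 = 2
  [M]: (-2)·-1+(-1)·1+(1)·-1+(1)·1+(-1)·1+(2)·-1 = -2
  [Θ]: (-2)·0+(-1)·1+(1)·0+(1)·0+(-1)·-1+(2)·0 = 0
⇒ L^2 M^-2

{"T": 0, "L": 2, "M": -2, "Θ": 0}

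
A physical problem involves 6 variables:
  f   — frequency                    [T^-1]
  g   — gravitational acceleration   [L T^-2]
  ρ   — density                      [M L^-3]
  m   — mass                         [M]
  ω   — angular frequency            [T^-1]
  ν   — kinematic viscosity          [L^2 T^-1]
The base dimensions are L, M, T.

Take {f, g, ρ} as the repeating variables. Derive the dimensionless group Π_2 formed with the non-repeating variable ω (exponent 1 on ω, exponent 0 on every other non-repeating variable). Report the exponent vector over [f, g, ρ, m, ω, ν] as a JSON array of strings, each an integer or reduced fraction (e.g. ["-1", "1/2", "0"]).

["-1", "0", "0", "0", "1", "0"]

Write exponents as rows L,M,T / cols f,g,ρ,m,ω,ν:
  L: [ 0  1 -3  0  0  2]
  M: [ 0  0  1  1  0  0]
  T: [-1 -2  0  0 -1 -1]
Row reduction gives pivot columns f,g,ρ; rank = 3
Pivot set = {f,g,ρ}, free = {m,ω,ν}
RREF:
  r0: [   1    0    0   -6    1   -3]
  r1: [   0    1    0    3    0    2]
  r2: [   0    0    1    1    0    0]
Fix exponent of ω at 1, m at 0, ν at 0; solve each RREF row for its pivot's exponent:
  r0: exp(f) + (1)·1 = 0 ⇒ exp(f) = -1
  r1: exp(g) + (0)·1 = 0 ⇒ exp(g) = 0
  r2: exp(ρ) + (0)·1 = 0 ⇒ exp(ρ) = 0
Π_2 = f^-1 · ω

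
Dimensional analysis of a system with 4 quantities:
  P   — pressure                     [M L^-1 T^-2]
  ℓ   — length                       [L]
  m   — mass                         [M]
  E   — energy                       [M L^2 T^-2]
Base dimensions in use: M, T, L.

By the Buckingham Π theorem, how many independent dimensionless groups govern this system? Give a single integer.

Dimensional matrix (M×T×L by P×ℓ×m×E):
  M: [ 1  0  1  1]
  T: [-2  0  0 -2]
  L: [-1  1  0  2]
Row reduction gives pivot columns P,ℓ,m; rank = 3
4 vars − rank 3 = 1 Π group

1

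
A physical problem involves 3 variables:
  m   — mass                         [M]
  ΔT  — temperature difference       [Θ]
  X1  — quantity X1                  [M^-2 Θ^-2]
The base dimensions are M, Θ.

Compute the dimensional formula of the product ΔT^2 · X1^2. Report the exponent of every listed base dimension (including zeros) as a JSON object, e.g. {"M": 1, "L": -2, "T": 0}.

{"M": -4, "Θ": -2}

Exponent matrix [M,Θ] × [m,ΔT,X1]:
  M: [ 1  0 -2]
  Θ: [ 0  1 -2]
  [M]: (2)·0+(2)·-2 = -4
  [Θ]: (2)·1+(2)·-2 = -2
⇒ M^-4 Θ^-2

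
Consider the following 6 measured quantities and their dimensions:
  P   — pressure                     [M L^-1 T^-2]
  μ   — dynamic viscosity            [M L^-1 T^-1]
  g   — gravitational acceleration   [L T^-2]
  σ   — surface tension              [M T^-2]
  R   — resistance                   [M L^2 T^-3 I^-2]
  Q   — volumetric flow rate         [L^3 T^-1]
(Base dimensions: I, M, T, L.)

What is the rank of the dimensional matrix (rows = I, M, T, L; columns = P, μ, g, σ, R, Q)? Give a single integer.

4

Write exponents as rows I,M,T,L / cols P,μ,g,σ,R,Q:
  I: [ 0  0  0  0 -2  0]
  M: [ 1  1  0  1  1  0]
  T: [-2 -1 -2 -2 -3 -1]
  L: [-1 -1  1  0  2  3]
RREF → pivots at {P,μ,g,R} ⇒ r = 4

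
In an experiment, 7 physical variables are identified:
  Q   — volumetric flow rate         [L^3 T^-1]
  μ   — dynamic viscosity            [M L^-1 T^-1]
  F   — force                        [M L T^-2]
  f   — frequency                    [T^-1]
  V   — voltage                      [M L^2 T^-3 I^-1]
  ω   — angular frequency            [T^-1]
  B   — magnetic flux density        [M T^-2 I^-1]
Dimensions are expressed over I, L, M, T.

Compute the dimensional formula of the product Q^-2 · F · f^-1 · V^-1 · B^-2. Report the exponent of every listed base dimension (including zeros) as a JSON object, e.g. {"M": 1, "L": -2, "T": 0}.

{"I": 3, "L": -7, "M": -2, "T": 8}

Write exponents as rows I,L,M,T / cols Q,μ,F,f,V,ω,B:
  I: [ 0  0  0  0 -1  0 -1]
  L: [ 3 -1  1  0  2  0  0]
  M: [ 0  1  1  0  1  0  1]
  T: [-1 -1 -2 -1 -3 -1 -2]
  [I]: (-2)·0+(1)·0+(-1)·0+(-1)·-1+(-2)·-1 = 3
  [L]: (-2)·3+(1)·1+(-1)·0+(-1)·2+(-2)·0 = -7
  [M]: (-2)·0+(1)·1+(-1)·0+(-1)·1+(-2)·1 = -2
  [T]: (-2)·-1+(1)·-2+(-1)·-1+(-1)·-3+(-2)·-2 = 8
⇒ I^3 L^-7 M^-2 T^8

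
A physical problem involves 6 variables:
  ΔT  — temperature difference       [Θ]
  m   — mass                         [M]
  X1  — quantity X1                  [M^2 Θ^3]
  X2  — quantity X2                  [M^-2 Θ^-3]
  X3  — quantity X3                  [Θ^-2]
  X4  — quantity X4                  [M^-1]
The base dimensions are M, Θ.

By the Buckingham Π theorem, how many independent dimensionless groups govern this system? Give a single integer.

4

Dimensional matrix (M×Θ by ΔT×m×X1×X2×X3×X4):
  M: [ 0  1  2 -2  0 -1]
  Θ: [ 1  0  3 -3 -2  0]
Echelon form has 2 nonzero rows (pivots: ΔT,m)
n=6, r=2 ⇒ 4 dimensionless groups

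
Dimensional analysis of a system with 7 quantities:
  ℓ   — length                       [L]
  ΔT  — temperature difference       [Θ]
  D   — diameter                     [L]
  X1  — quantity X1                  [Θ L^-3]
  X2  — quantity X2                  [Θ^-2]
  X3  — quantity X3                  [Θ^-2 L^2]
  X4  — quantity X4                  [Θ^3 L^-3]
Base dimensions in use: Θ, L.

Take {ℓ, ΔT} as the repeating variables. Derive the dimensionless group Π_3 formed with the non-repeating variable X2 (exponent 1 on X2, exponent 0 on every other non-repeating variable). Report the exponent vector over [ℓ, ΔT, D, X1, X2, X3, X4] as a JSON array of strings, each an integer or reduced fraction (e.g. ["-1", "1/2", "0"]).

Exponent matrix [Θ,L] × [ℓ,ΔT,D,X1,X2,X3,X4]:
  Θ: [ 0  1  0  1 -2 -2  3]
  L: [ 1  0  1 -3  0  2 -3]
Row reduction gives pivot columns ℓ,ΔT; rank = 2
Repeat: ℓ,ΔT; free: D,X1,X2,X3,X4
RREF:
  r0: [   1    0    1   -3    0    2   -3]
  r1: [   0    1    0    1   -2   -2    3]
Fix exponent of X2 at 1, D at 0, X1 at 0, X3 at 0, X4 at 0; solve each RREF row for its pivot's exponent:
  r0: exp(ℓ) + (0)·1 = 0 ⇒ exp(ℓ) = 0
  r1: exp(ΔT) + (-2)·1 = 0 ⇒ exp(ΔT) = 2
Π_3 = ΔT^2 · X2

["0", "2", "0", "0", "1", "0", "0"]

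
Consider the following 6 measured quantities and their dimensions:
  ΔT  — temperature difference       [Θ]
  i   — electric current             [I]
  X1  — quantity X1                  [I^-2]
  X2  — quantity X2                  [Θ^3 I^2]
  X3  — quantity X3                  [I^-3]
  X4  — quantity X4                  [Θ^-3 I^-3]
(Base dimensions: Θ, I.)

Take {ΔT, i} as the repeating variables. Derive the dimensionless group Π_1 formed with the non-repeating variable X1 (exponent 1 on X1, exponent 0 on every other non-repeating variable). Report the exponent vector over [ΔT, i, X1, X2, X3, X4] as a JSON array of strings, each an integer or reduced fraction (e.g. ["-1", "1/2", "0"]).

Dimensional matrix (Θ×I by ΔT×i×X1×X2×X3×X4):
  Θ: [ 1  0  0  3  0 -3]
  I: [ 0  1 -2  2 -3 -3]
Echelon form has 2 nonzero rows (pivots: ΔT,i)
Repeat: ΔT,i; free: X1,X2,X3,X4
RREF:
  r0: [   1    0    0    3    0   -3]
  r1: [   0    1   -2    2   -3   -3]
Fix exponent of X1 at 1, X2 at 0, X3 at 0, X4 at 0; solve each RREF row for its pivot's exponent:
  r0: exp(ΔT) + (0)·1 = 0 ⇒ exp(ΔT) = 0
  r1: exp(i) + (-2)·1 = 0 ⇒ exp(i) = 2
Π_1 = i^2 · X1

["0", "2", "1", "0", "0", "0"]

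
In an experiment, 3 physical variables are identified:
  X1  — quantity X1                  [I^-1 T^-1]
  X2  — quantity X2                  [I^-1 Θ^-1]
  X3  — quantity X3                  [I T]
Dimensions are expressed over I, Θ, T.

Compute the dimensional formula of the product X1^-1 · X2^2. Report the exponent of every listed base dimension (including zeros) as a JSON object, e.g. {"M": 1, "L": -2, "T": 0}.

{"I": -1, "Θ": -2, "T": 1}

Exponent matrix [I,Θ,T] × [X1,X2,X3]:
  I: [-1 -1  1]
  Θ: [ 0 -1  0]
  T: [-1  0  1]
  [I]: (-1)·-1+(2)·-1 = -1
  [Θ]: (-1)·0+(2)·-1 = -2
  [T]: (-1)·-1+(2)·0 = 1
⇒ I^-1 Θ^-2 T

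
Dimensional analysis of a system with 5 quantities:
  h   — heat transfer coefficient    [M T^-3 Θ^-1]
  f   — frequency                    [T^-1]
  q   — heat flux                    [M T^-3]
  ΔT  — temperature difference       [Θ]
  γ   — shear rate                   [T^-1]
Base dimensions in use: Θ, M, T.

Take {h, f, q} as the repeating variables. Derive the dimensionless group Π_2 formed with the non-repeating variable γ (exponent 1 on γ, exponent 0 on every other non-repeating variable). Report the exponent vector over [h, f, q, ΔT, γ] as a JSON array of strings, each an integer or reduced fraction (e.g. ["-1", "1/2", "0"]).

Write exponents as rows Θ,M,T / cols h,f,q,ΔT,γ:
  Θ: [-1  0  0  1  0]
  M: [ 1  0  1  0  0]
  T: [-3 -1 -3  0 -1]
RREF → pivots at {h,f,q} ⇒ r = 3
Pivot set = {h,f,q}, free = {ΔT,γ}
RREF:
  r0: [   1    0    0   -1    0]
  r1: [   0    1    0    0    1]
  r2: [   0    0    1    1    0]
Fix exponent of γ at 1, ΔT at 0; solve each RREF row for its pivot's exponent:
  r0: exp(h) + (0)·1 = 0 ⇒ exp(h) = 0
  r1: exp(f) + (1)·1 = 0 ⇒ exp(f) = -1
  r2: exp(q) + (0)·1 = 0 ⇒ exp(q) = 0
Π_2 = f^-1 · γ

["0", "-1", "0", "0", "1"]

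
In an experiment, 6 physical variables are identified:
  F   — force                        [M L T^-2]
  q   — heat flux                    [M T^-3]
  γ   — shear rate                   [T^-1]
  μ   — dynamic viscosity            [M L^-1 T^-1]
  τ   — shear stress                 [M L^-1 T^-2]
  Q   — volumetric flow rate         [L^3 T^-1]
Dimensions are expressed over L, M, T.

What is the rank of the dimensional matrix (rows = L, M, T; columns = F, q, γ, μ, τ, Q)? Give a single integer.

3

Dimensional matrix (L×M×T by F×q×γ×μ×τ×Q):
  L: [ 1  0  0 -1 -1  3]
  M: [ 1  1  0  1  1  0]
  T: [-2 -3 -1 -1 -2 -1]
Row reduction gives pivot columns F,q,γ; rank = 3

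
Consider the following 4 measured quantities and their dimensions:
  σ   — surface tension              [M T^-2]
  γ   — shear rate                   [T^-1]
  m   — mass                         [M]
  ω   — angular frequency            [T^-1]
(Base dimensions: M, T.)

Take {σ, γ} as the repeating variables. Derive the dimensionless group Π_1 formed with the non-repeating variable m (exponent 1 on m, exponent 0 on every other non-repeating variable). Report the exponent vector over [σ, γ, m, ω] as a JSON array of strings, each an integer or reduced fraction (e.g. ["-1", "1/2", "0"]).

Dimensional matrix (M×T by σ×γ×m×ω):
  M: [ 1  0  1  0]
  T: [-2 -1  0 -1]
RREF → pivots at {σ,γ} ⇒ r = 2
Repeat: σ,γ; free: m,ω
RREF:
  r0: [   1    0    1    0]
  r1: [   0    1   -2    1]
Fix exponent of m at 1, ω at 0; solve each RREF row for its pivot's exponent:
  r0: exp(σ) + (1)·1 = 0 ⇒ exp(σ) = -1
  r1: exp(γ) + (-2)·1 = 0 ⇒ exp(γ) = 2
Π_1 = σ^-1 · γ^2 · m

["-1", "2", "1", "0"]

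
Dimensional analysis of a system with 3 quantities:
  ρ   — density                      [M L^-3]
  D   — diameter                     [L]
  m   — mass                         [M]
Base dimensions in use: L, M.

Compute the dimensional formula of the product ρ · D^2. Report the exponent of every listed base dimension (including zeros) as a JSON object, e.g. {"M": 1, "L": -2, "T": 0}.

{"L": -1, "M": 1}

Dimensional matrix (L×M by ρ×D×m):
  L: [-3  1  0]
  M: [ 1  0  1]
  [L]: (1)·-3+(2)·1 = -1
  [M]: (1)·1+(2)·0 = 1
⇒ L^-1 M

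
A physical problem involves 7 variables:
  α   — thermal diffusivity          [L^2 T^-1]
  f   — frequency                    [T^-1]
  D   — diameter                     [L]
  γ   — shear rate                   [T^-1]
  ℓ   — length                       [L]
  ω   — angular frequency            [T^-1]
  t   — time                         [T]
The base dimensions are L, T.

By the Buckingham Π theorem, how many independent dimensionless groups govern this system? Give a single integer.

Dimensional matrix (L×T by α×f×D×γ×ℓ×ω×t):
  L: [ 2  0  1  0  1  0  0]
  T: [-1 -1  0 -1  0 -1  1]
Echelon form has 2 nonzero rows (pivots: α,f)
n=7, r=2 ⇒ 5 dimensionless groups

5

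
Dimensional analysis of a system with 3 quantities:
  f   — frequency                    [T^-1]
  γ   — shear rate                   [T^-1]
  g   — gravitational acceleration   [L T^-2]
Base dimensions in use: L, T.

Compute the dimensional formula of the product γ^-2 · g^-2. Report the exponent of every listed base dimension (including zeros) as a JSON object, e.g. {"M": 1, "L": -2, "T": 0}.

Write exponents as rows L,T / cols f,γ,g:
  L: [ 0  0  1]
  T: [-1 -1 -2]
  [L]: (-2)·0+(-2)·1 = -2
  [T]: (-2)·-1+(-2)·-2 = 6
⇒ L^-2 T^6

{"L": -2, "T": 6}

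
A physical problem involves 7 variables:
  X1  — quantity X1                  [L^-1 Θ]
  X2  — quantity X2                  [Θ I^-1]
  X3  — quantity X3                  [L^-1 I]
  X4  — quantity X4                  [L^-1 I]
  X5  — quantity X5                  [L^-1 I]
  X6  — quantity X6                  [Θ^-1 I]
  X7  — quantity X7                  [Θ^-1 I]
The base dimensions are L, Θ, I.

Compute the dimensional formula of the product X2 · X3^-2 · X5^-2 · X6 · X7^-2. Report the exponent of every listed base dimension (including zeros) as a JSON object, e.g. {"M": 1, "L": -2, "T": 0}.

Exponent matrix [L,Θ,I] × [X1,X2,X3,X4,X5,X6,X7]:
  L: [-1  0 -1 -1 -1  0  0]
  Θ: [ 1  1  0  0  0 -1 -1]
  I: [ 0 -1  1  1  1  1  1]
  [L]: (1)·0+(-2)·-1+(-2)·-1+(1)·0+(-2)·0 = 4
  [Θ]: (1)·1+(-2)·0+(-2)·0+(1)·-1+(-2)·-1 = 2
  [I]: (1)·-1+(-2)·1+(-2)·1+(1)·1+(-2)·1 = -6
⇒ L^4 Θ^2 I^-6

{"L": 4, "Θ": 2, "I": -6}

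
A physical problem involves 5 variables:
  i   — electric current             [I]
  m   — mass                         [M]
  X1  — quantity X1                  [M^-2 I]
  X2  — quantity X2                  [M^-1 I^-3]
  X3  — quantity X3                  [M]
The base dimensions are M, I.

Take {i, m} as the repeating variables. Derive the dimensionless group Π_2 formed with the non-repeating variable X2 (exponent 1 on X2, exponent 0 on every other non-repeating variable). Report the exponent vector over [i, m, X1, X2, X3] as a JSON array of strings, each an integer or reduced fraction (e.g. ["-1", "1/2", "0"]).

["3", "1", "0", "1", "0"]

Exponent matrix [M,I] × [i,m,X1,X2,X3]:
  M: [ 0  1 -2 -1  1]
  I: [ 1  0  1 -3  0]
Echelon form has 2 nonzero rows (pivots: i,m)
Pivot set = {i,m}, free = {X1,X2,X3}
RREF:
  r0: [   1    0    1   -3    0]
  r1: [   0    1   -2   -1    1]
Fix exponent of X2 at 1, X1 at 0, X3 at 0; solve each RREF row for its pivot's exponent:
  r0: exp(i) + (-3)·1 = 0 ⇒ exp(i) = 3
  r1: exp(m) + (-1)·1 = 0 ⇒ exp(m) = 1
Π_2 = i^3 · m · X2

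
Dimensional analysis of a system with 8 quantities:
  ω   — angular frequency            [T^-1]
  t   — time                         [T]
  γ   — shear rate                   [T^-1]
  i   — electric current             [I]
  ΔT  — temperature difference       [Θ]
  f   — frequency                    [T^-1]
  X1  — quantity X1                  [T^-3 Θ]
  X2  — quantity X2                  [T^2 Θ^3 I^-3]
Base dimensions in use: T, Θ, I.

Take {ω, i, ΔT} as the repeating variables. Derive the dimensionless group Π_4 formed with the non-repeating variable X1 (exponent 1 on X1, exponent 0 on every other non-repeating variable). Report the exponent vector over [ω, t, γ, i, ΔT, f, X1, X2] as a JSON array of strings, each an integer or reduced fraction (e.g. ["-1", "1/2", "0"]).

Write exponents as rows T,Θ,I / cols ω,t,γ,i,ΔT,f,X1,X2:
  T: [-1  1 -1  0  0 -1 -3  2]
  Θ: [ 0  0  0  0  1  0  1  3]
  I: [ 0  0  0  1  0  0  0 -3]
RREF → pivots at {ω,i,ΔT} ⇒ r = 3
Pivot set = {ω,i,ΔT}, free = {t,γ,f,X1,X2}
RREF:
  r0: [   1   -1    1    0    0    1    3   -2]
  r1: [   0    0    0    1    0    0    0   -3]
  r2: [   0    0    0    0    1    0    1    3]
Fix exponent of X1 at 1, t at 0, γ at 0, f at 0, X2 at 0; solve each RREF row for its pivot's exponent:
  r0: exp(ω) + (3)·1 = 0 ⇒ exp(ω) = -3
  r1: exp(i) + (0)·1 = 0 ⇒ exp(i) = 0
  r2: exp(ΔT) + (1)·1 = 0 ⇒ exp(ΔT) = -1
Π_4 = ω^-3 · ΔT^-1 · X1

["-3", "0", "0", "0", "-1", "0", "1", "0"]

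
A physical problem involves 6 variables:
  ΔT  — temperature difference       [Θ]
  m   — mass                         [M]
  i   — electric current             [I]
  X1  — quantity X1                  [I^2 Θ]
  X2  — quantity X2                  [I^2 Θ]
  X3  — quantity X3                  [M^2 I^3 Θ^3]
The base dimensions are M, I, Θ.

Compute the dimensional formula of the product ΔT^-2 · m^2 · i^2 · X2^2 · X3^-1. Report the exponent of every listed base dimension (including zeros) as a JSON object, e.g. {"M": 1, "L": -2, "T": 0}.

{"M": 0, "I": 3, "Θ": -3}

Exponent matrix [M,I,Θ] × [ΔT,m,i,X1,X2,X3]:
  M: [ 0  1  0  0  0  2]
  I: [ 0  0  1  2  2  3]
  Θ: [ 1  0  0  1  1  3]
  [M]: (-2)·0+(2)·1+(2)·0+(2)·0+(-1)·2 = 0
  [I]: (-2)·0+(2)·0+(2)·1+(2)·2+(-1)·3 = 3
  [Θ]: (-2)·1+(2)·0+(2)·0+(2)·1+(-1)·3 = -3
⇒ I^3 Θ^-3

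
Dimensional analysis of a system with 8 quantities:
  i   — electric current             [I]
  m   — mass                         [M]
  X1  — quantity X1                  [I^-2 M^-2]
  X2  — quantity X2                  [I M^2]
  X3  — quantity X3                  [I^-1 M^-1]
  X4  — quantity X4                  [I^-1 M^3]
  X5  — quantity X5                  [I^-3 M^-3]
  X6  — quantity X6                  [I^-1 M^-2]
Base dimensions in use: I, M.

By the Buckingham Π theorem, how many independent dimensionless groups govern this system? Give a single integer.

Write exponents as rows I,M / cols i,m,X1,X2,X3,X4,X5,X6:
  I: [ 1  0 -2  1 -1 -1 -3 -1]
  M: [ 0  1 -2  2 -1  3 -3 -2]
RREF → pivots at {i,m} ⇒ r = 2
8 vars − rank 2 = 6 Π groups

6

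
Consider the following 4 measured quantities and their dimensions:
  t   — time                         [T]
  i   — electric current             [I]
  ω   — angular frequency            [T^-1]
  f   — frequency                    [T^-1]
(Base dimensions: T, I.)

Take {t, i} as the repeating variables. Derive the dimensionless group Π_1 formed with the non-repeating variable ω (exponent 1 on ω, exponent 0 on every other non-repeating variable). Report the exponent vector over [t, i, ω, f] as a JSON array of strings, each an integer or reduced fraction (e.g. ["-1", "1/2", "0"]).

Dimensional matrix (T×I by t×i×ω×f):
  T: [ 1  0 -1 -1]
  I: [ 0  1  0  0]
RREF → pivots at {t,i} ⇒ r = 2
Repeat: t,i; free: ω,f
RREF:
  r0: [   1    0   -1   -1]
  r1: [   0    1    0    0]
Fix exponent of ω at 1, f at 0; solve each RREF row for its pivot's exponent:
  r0: exp(t) + (-1)·1 = 0 ⇒ exp(t) = 1
  r1: exp(i) + (0)·1 = 0 ⇒ exp(i) = 0
Π_1 = t · ω

["1", "0", "1", "0"]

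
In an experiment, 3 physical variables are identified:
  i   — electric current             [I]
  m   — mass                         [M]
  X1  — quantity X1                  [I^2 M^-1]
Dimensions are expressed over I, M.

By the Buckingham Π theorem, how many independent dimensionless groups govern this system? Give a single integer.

1

Write exponents as rows I,M / cols i,m,X1:
  I: [ 1  0  2]
  M: [ 0  1 -1]
Echelon form has 2 nonzero rows (pivots: i,m)
Π count = n − r = 3 − 2 = 1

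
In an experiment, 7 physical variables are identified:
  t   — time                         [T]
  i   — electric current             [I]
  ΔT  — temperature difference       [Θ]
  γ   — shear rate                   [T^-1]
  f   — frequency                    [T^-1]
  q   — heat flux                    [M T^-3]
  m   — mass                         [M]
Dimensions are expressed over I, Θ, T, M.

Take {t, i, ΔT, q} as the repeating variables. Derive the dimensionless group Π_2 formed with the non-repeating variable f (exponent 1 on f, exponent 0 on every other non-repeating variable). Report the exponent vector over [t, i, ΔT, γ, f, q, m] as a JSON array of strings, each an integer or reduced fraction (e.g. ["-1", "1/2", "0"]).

Write exponents as rows I,Θ,T,M / cols t,i,ΔT,γ,f,q,m:
  I: [ 0  1  0  0  0  0  0]
  Θ: [ 0  0  1  0  0  0  0]
  T: [ 1  0  0 -1 -1 -3  0]
  M: [ 0  0  0  0  0  1  1]
RREF → pivots at {t,i,ΔT,q} ⇒ r = 4
Pivot set = {t,i,ΔT,q}, free = {γ,f,m}
RREF:
  r0: [   1    0    0   -1   -1    0    3]
  r1: [   0    1    0    0    0    0    0]
  r2: [   0    0    1    0    0    0    0]
  r3: [   0    0    0    0    0    1    1]
Fix exponent of f at 1, γ at 0, m at 0; solve each RREF row for its pivot's exponent:
  r0: exp(t) + (-1)·1 = 0 ⇒ exp(t) = 1
  r1: exp(i) + (0)·1 = 0 ⇒ exp(i) = 0
  r2: exp(ΔT) + (0)·1 = 0 ⇒ exp(ΔT) = 0
  r3: exp(q) + (0)·1 = 0 ⇒ exp(q) = 0
Π_2 = t · f

["1", "0", "0", "0", "1", "0", "0"]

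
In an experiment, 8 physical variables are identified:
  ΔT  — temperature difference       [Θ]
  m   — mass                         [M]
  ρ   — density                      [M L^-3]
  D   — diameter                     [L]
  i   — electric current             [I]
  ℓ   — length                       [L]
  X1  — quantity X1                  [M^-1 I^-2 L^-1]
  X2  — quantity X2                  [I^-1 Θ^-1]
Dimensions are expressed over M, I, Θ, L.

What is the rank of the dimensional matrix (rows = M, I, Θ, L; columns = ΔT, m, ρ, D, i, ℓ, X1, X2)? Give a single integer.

4

Exponent matrix [M,I,Θ,L] × [ΔT,m,ρ,D,i,ℓ,X1,X2]:
  M: [ 0  1  1  0  0  0 -1  0]
  I: [ 0  0  0  0  1  0 -2 -1]
  Θ: [ 1  0  0  0  0  0  0 -1]
  L: [ 0  0 -3  1  0  1 -1  0]
Echelon form has 4 nonzero rows (pivots: ΔT,m,ρ,i)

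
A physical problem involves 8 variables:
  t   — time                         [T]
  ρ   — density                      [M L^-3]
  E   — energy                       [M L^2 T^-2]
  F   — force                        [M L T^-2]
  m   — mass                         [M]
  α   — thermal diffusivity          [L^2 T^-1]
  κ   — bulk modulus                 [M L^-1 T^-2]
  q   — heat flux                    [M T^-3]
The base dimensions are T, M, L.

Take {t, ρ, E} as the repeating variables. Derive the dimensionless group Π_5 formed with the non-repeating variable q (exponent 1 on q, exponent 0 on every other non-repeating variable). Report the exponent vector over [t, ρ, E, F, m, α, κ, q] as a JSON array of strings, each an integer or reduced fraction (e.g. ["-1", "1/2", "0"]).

["9/5", "-2/5", "-3/5", "0", "0", "0", "0", "1"]

Exponent matrix [T,M,L] × [t,ρ,E,F,m,α,κ,q]:
  T: [ 1  0 -2 -2  0 -1 -2 -3]
  M: [ 0  1  1  1  1  0  1  1]
  L: [ 0 -3  2  1  0  2 -1  0]
Row reduction gives pivot columns t,ρ,E; rank = 3
Repeat: t,ρ,E; free: F,m,α,κ,q
RREF:
  r0: [   1    0    0 -2/5  6/5 -1/5 -6/5 -9/5]
  r1: [   0    1    0  1/5  2/5 -2/5  3/5  2/5]
  r2: [   0    0    1  4/5  3/5  2/5  2/5  3/5]
Fix exponent of q at 1, F at 0, m at 0, α at 0, κ at 0; solve each RREF row for its pivot's exponent:
  r0: exp(t) + (-9/5)·1 = 0 ⇒ exp(t) = 9/5
  r1: exp(ρ) + (2/5)·1 = 0 ⇒ exp(ρ) = -2/5
  r2: exp(E) + (3/5)·1 = 0 ⇒ exp(E) = -3/5
Π_5 = t^(9/5) · ρ^(-2/5) · E^(-3/5) · q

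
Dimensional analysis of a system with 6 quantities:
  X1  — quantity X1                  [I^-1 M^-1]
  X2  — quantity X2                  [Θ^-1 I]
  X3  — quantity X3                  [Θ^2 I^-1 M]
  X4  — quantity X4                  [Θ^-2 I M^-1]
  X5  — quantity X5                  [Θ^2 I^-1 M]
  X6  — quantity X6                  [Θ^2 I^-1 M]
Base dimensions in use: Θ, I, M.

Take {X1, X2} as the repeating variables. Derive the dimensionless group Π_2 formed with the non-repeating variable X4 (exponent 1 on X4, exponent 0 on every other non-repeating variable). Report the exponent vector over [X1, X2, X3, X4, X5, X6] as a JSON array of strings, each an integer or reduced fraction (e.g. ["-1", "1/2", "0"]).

["-1", "-2", "0", "1", "0", "0"]

Exponent matrix [Θ,I,M] × [X1,X2,X3,X4,X5,X6]:
  Θ: [ 0 -1  2 -2  2  2]
  I: [-1  1 -1  1 -1 -1]
  M: [-1  0  1 -1  1  1]
Echelon form has 2 nonzero rows (pivots: X1,X2)
Repeat: X1,X2; free: X3,X4,X5,X6
RREF:
  r0: [   1    0   -1    1   -1   -1]
  r1: [   0    1   -2    2   -2   -2]
  r2: [   0    0    0    0    0    0]
Fix exponent of X4 at 1, X3 at 0, X5 at 0, X6 at 0; solve each RREF row for its pivot's exponent:
  r0: exp(X1) + (1)·1 = 0 ⇒ exp(X1) = -1
  r1: exp(X2) + (2)·1 = 0 ⇒ exp(X2) = -2
Π_2 = X1^-1 · X2^-2 · X4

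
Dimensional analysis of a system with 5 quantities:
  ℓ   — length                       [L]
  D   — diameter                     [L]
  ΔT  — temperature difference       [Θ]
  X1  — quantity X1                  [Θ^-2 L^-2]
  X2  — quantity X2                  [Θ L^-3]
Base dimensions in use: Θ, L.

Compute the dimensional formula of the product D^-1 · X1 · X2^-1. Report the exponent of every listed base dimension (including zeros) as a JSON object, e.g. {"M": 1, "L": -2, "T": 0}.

{"Θ": -3, "L": 0}

Write exponents as rows Θ,L / cols ℓ,D,ΔT,X1,X2:
  Θ: [ 0  0  1 -2  1]
  L: [ 1  1  0 -2 -3]
  [Θ]: (-1)·0+(1)·-2+(-1)·1 = -3
  [L]: (-1)·1+(1)·-2+(-1)·-3 = 0
⇒ Θ^-3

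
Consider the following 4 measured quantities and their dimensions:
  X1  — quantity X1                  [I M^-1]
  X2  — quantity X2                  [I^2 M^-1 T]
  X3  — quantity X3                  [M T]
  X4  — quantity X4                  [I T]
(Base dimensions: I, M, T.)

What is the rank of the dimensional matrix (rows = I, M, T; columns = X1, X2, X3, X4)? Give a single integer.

Exponent matrix [I,M,T] × [X1,X2,X3,X4]:
  I: [ 1  2  0  1]
  M: [-1 -1  1  0]
  T: [ 0  1  1  1]
Row reduction gives pivot columns X1,X2; rank = 2

2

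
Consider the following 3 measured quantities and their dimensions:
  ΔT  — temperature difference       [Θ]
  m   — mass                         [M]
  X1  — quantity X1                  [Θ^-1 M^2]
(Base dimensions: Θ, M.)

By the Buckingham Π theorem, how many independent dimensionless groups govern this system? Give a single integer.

1

Exponent matrix [Θ,M] × [ΔT,m,X1]:
  Θ: [ 1  0 -1]
  M: [ 0  1  2]
Row reduction gives pivot columns ΔT,m; rank = 2
3 vars − rank 2 = 1 Π group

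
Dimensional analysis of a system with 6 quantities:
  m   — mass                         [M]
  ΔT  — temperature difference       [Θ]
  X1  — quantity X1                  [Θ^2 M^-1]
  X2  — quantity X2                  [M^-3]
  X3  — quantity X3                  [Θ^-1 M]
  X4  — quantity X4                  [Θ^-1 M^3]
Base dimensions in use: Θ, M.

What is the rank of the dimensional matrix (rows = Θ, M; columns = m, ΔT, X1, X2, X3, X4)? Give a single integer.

Write exponents as rows Θ,M / cols m,ΔT,X1,X2,X3,X4:
  Θ: [ 0  1  2  0 -1 -1]
  M: [ 1  0 -1 -3  1  3]
Row reduction gives pivot columns m,ΔT; rank = 2

2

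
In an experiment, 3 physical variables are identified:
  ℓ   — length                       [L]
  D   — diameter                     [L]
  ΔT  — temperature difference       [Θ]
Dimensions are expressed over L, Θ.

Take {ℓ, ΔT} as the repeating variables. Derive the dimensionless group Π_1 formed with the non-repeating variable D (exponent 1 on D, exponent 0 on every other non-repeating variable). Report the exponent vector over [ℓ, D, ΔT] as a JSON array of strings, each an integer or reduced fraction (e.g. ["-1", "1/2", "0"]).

Dimensional matrix (L×Θ by ℓ×D×ΔT):
  L: [ 1  1  0]
  Θ: [ 0  0  1]
RREF → pivots at {ℓ,ΔT} ⇒ r = 2
Repeat: ℓ,ΔT; free: D
RREF:
  r0: [   1    1    0]
  r1: [   0    0    1]
Fix exponent of D at 1; solve each RREF row for its pivot's exponent:
  r0: exp(ℓ) + (1)·1 = 0 ⇒ exp(ℓ) = -1
  r1: exp(ΔT) + (0)·1 = 0 ⇒ exp(ΔT) = 0
Π_1 = ℓ^-1 · D

["-1", "1", "0"]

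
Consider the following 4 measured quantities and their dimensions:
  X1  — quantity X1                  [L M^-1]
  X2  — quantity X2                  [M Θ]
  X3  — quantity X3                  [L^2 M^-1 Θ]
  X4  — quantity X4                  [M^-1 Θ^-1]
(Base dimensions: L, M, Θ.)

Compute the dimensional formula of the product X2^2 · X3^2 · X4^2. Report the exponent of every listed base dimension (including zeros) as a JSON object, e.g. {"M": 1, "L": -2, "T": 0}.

Exponent matrix [L,M,Θ] × [X1,X2,X3,X4]:
  L: [ 1  0  2  0]
  M: [-1  1 -1 -1]
  Θ: [ 0  1  1 -1]
  [L]: (2)·0+(2)·2+(2)·0 = 4
  [M]: (2)·1+(2)·-1+(2)·-1 = -2
  [Θ]: (2)·1+(2)·1+(2)·-1 = 2
⇒ L^4 M^-2 Θ^2

{"L": 4, "M": -2, "Θ": 2}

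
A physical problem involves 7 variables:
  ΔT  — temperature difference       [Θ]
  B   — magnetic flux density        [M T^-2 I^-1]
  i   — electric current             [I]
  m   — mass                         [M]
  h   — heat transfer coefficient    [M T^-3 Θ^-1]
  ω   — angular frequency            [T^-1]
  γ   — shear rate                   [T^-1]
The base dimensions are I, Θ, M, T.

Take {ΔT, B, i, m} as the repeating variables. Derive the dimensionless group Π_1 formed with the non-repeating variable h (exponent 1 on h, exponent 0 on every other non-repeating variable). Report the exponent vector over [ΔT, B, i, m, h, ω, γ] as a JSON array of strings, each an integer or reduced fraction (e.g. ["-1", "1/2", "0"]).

Exponent matrix [I,Θ,M,T] × [ΔT,B,i,m,h,ω,γ]:
  I: [ 0 -1  1  0  0  0  0]
  Θ: [ 1  0  0  0 -1  0  0]
  M: [ 0  1  0  1  1  0  0]
  T: [ 0 -2  0  0 -3 -1 -1]
RREF → pivots at {ΔT,B,i,m} ⇒ r = 4
Pivot set = {ΔT,B,i,m}, free = {h,ω,γ}
RREF:
  r0: [   1    0    0    0   -1    0    0]
  r1: [   0    1    0    0  3/2  1/2  1/2]
  r2: [   0    0    1    0  3/2  1/2  1/2]
  r3: [   0    0    0    1 -1/2 -1/2 -1/2]
Fix exponent of h at 1, ω at 0, γ at 0; solve each RREF row for its pivot's exponent:
  r0: exp(ΔT) + (-1)·1 = 0 ⇒ exp(ΔT) = 1
  r1: exp(B) + (3/2)·1 = 0 ⇒ exp(B) = -3/2
  r2: exp(i) + (3/2)·1 = 0 ⇒ exp(i) = -3/2
  r3: exp(m) + (-1/2)·1 = 0 ⇒ exp(m) = 1/2
Π_1 = ΔT · B^(-3/2) · i^(-3/2) · m^(1/2) · h

["1", "-3/2", "-3/2", "1/2", "1", "0", "0"]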